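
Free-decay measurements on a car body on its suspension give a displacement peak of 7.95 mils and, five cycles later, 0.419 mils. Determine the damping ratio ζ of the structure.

Logarithmic decrement δ = (1/n)·ln(x₀/x_n) = (1/5)·ln(7.95/0.419) = (1/5)·ln(18.97) = 0.5886.
ζ = δ/√(4π² + δ²) = 0.5886/√(39.48 + 0.346) = 0.5886/6.311 = 0.09327.

0.0933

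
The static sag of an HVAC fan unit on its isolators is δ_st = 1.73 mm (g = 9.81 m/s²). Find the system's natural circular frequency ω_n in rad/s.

75.3 rad/s

ω_n = √(g/δ_st) = √(9.81/0.00173) = √5671 = 75.30 rad/s.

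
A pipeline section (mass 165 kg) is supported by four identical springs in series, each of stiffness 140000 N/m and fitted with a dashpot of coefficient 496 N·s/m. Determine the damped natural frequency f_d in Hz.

Series springs: 1/k_eq = 4/140000, so k_eq = 140000/4 = 35000 N/m.
ω_n = √(k_eq/m) = √(35000/165) = 14.56 rad/s.
Critical damping c_c = 2√(k_eq·m) = 2√(35000 × 165) = 4806 N·s/m, so ζ = c/c_c = 496/4806 = 0.1032.
ω_d = ω_n√(1 − ζ²) = 14.56 × √(1 − 0.0107) = 14.49 rad/s.
f_d = ω_d/(2π) = 2.306 Hz.

2.31 Hz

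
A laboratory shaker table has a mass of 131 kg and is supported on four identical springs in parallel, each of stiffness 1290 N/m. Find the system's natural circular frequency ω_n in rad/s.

6.28 rad/s

Parallel springs add: k_eq = 4 × 1290 = 5160 N/m.
ω_n = √(k_eq/m) = √(5160/131) = √39.39 = 6.276 rad/s.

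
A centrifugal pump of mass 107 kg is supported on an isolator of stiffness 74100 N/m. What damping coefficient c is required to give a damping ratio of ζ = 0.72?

4050 N·s/m

c_c = 2√(k·m) = 2√(74100 × 107) = 5632 N·s/m.
c = ζ·c_c = 0.72 × 5632 = 4055 N·s/m.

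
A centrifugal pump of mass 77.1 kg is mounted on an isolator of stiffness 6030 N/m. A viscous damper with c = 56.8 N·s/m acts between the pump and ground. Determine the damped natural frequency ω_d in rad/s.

8.84 rad/s

ω_n = √(k/m) = √(6030/77.1) = 8.844 rad/s.
Critical damping c_c = 2√(k·m) = 2√(6030 × 77.1) = 1364 N·s/m, so ζ = c/c_c = 56.8/1364 = 0.04165.
ω_d = ω_n√(1 − ζ²) = 8.844 × √(1 − 0.00173) = 8.836 rad/s.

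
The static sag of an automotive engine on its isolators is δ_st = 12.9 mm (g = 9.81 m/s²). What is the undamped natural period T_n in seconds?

0.228 s

ω_n = √(g/δ_st) = √(9.81/0.0129) = √760.5 = 27.58 rad/s.
T_n = 2π/ω_n = 6.283/27.58 = 0.2278 s.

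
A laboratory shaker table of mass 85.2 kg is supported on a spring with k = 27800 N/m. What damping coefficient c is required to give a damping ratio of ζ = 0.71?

2190 N·s/m

c_c = 2√(k·m) = 2√(27800 × 85.2) = 3078 N·s/m.
c = ζ·c_c = 0.71 × 3078 = 2185 N·s/m.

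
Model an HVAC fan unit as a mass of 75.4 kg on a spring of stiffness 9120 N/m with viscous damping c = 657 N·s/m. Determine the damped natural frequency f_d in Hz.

ω_n = √(k/m) = √(9120/75.4) = 11.00 rad/s.
Critical damping c_c = 2√(k·m) = 2√(9120 × 75.4) = 1658 N·s/m, so ζ = c/c_c = 657/1658 = 0.3961.
ω_d = ω_n√(1 − ζ²) = 11.00 × √(1 − 0.157) = 10.10 rad/s.
f_d = ω_d/(2π) = 1.607 Hz.

1.61 Hz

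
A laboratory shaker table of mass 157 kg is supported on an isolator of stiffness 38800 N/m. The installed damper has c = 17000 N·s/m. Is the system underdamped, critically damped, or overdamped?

overdamped

c_c = 2√(k·m) = 4936 N·s/m; ζ = c/c_c = 17000/4936 = 3.44.
Since ζ > 1 the system is overdamped.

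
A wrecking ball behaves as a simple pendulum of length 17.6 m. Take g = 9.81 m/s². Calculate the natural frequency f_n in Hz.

0.119 Hz

For a simple pendulum ω_n = √(g/L) = √(9.81/17.6) = √0.5574 = 0.7466 rad/s.
f_n = ω_n/(2π) = 0.7466/6.283 = 0.1188 Hz.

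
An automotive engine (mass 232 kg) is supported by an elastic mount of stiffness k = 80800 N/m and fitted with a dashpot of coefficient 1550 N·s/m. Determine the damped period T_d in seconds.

0.342 s

ω_n = √(k/m) = √(80800/232) = 18.66 rad/s.
Critical damping c_c = 2√(k·m) = 2√(80800 × 232) = 8659 N·s/m, so ζ = c/c_c = 1550/8659 = 0.1790.
ω_d = ω_n√(1 − ζ²) = 18.66 × √(1 − 0.0320) = 18.36 rad/s.
T_d = 2π/ω_d = 0.3422 s.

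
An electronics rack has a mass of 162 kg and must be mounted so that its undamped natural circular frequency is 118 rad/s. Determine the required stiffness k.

2260000 N/m

k = m·ω_n² = 162 × 118.0² = 162 × 13920 = 2256000 N/m.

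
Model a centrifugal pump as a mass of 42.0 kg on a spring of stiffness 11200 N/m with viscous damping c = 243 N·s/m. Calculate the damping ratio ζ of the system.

ω_n = √(k/m) = √(11200/42.0) = 16.33 rad/s.
Critical damping c_c = 2√(k·m) = 2√(11200 × 42.0) = 1372 N·s/m, so ζ = c/c_c = 243/1372 = 0.1772.

0.177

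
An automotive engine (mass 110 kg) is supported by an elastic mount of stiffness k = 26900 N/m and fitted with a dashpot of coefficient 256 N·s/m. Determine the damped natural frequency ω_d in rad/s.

ω_n = √(k/m) = √(26900/110) = 15.64 rad/s.
Critical damping c_c = 2√(k·m) = 2√(26900 × 110) = 3440 N·s/m, so ζ = c/c_c = 256/3440 = 0.07441.
ω_d = ω_n√(1 − ζ²) = 15.64 × √(1 − 0.00554) = 15.59 rad/s.

15.6 rad/s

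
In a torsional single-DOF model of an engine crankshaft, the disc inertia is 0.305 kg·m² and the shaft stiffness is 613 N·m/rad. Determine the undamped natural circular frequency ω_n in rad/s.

ω_n = √(k_t/J) = √(613/0.305) = √2010 = 44.83 rad/s.

44.8 rad/s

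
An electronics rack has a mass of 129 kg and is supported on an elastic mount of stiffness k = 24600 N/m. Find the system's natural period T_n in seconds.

ω_n = √(k/m) = √(24600/129) = √190.7 = 13.81 rad/s.
T_n = 2π/ω_n = 6.283/13.81 = 0.4550 s.

0.455 s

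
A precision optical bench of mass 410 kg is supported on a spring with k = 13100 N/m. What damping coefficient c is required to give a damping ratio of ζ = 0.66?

3060 N·s/m

c_c = 2√(k·m) = 2√(13100 × 410) = 4635 N·s/m.
c = ζ·c_c = 0.66 × 4635 = 3059 N·s/m.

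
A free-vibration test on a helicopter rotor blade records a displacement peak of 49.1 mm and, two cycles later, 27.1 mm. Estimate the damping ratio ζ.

Logarithmic decrement δ = (1/n)·ln(x₀/x_n) = (1/2)·ln(49.1/27.1) = (1/2)·ln(1.812) = 0.2972.
ζ = δ/√(4π² + δ²) = 0.2972/√(39.48 + 0.0883) = 0.2972/6.290 = 0.04724.

0.0472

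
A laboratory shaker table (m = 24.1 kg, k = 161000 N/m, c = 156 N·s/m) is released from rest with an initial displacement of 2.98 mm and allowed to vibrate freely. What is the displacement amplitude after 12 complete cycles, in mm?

ζ = c/(2√(km)) = 156/(2√(161000 × 24.1)) = 156/3940 = 0.03960.
Logarithmic decrement δ = 2πζ/√(1 − ζ²) = 2π × 0.03960/√(1 − 0.00157) = 0.2490.
After n cycles, x_n/x₀ = e^(−nδ), so x_12 = 2.98 × e^(−12 × 0.2490) = 2.98 × 0.05039 = 0.1502 mm.

0.150 mm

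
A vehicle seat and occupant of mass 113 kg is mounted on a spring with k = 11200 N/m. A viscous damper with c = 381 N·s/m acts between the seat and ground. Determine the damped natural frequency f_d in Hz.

ω_n = √(k/m) = √(11200/113) = 9.956 rad/s.
Critical damping c_c = 2√(k·m) = 2√(11200 × 113) = 2250 N·s/m, so ζ = c/c_c = 381/2250 = 0.1693.
ω_d = ω_n√(1 − ζ²) = 9.956 × √(1 − 0.0287) = 9.812 rad/s.
f_d = ω_d/(2π) = 1.562 Hz.

1.56 Hz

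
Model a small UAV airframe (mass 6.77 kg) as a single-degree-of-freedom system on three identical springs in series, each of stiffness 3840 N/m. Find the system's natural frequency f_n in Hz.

2.19 Hz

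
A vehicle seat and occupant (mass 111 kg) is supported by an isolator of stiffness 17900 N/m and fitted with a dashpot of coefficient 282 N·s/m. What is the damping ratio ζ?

ω_n = √(k/m) = √(17900/111) = 12.70 rad/s.
Critical damping c_c = 2√(k·m) = 2√(17900 × 111) = 2819 N·s/m, so ζ = c/c_c = 282/2819 = 0.1000.

0.100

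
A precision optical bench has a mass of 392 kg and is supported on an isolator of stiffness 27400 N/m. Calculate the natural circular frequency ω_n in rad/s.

ω_n = √(k/m) = √(27400/392) = √69.90 = 8.360 rad/s.

8.36 rad/s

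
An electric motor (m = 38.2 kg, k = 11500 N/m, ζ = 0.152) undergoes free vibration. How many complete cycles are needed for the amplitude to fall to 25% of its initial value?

2 cycles

Logarithmic decrement δ = 2πζ/√(1 − ζ²) = 2π × 0.1520/√(1 − 0.0231) = 0.9663.
x_n/x₀ = e^(−nδ) ≤ 0.25; take ln: n ≥ ln(1/0.25)/δ = 1.386/0.9663 = 1.435.
So 2 complete cycles are required.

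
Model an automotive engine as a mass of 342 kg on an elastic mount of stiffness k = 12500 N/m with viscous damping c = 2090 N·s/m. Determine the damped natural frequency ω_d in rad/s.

5.22 rad/s

ω_n = √(k/m) = √(12500/342) = 6.046 rad/s.
Critical damping c_c = 2√(k·m) = 2√(12500 × 342) = 4135 N·s/m, so ζ = c/c_c = 2090/4135 = 0.5054.
ω_d = ω_n√(1 − ζ²) = 6.046 × √(1 − 0.255) = 5.217 rad/s.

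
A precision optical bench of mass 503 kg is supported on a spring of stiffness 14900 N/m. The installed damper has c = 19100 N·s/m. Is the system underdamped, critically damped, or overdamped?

c_c = 2√(k·m) = 5475 N·s/m; ζ = c/c_c = 19100/5475 = 3.49.
Since ζ > 1 the system is overdamped.

overdamped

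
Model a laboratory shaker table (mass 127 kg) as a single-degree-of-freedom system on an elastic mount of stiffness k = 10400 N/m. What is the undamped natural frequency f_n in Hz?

1.44 Hz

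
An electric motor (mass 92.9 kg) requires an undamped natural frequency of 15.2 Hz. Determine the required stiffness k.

847000 N/m

ω_n = 2πf_n = 2π × 15.2 = 95.50 rad/s.
k = m·ω_n² = 92.9 × 95.50² = 92.9 × 9121 = 847300 N/m.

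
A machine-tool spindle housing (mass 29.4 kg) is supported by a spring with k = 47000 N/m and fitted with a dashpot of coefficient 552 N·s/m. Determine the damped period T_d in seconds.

0.162 s

ω_n = √(k/m) = √(47000/29.4) = 39.98 rad/s.
Critical damping c_c = 2√(k·m) = 2√(47000 × 29.4) = 2351 N·s/m, so ζ = c/c_c = 552/2351 = 0.2348.
ω_d = ω_n√(1 − ζ²) = 39.98 × √(1 − 0.0551) = 38.87 rad/s.
T_d = 2π/ω_d = 0.1617 s.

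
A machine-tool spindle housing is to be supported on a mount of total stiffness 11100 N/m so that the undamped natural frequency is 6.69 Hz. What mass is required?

6.28 kg

ω_n = 2πf_n = 2π × 6.69 = 42.03 rad/s.
m = k/ω_n² = 11100/42.03² = 11100/1767 = 6.282 kg.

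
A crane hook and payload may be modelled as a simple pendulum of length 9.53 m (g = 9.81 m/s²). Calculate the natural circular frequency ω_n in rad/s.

1.01 rad/s

For a simple pendulum ω_n = √(g/L) = √(9.81/9.53) = √1.029 = 1.015 rad/s.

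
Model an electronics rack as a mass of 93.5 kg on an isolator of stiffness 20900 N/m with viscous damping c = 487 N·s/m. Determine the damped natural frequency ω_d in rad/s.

14.7 rad/s

ω_n = √(k/m) = √(20900/93.5) = 14.95 rad/s.
Critical damping c_c = 2√(k·m) = 2√(20900 × 93.5) = 2796 N·s/m, so ζ = c/c_c = 487/2796 = 0.1742.
ω_d = ω_n√(1 − ζ²) = 14.95 × √(1 − 0.0303) = 14.72 rad/s.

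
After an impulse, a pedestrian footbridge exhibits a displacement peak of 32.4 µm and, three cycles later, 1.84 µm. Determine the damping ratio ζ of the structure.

Logarithmic decrement δ = (1/n)·ln(x₀/x_n) = (1/3)·ln(32.4/1.84) = (1/3)·ln(17.61) = 0.9561.
ζ = δ/√(4π² + δ²) = 0.9561/√(39.48 + 0.914) = 0.9561/6.356 = 0.1504.

0.150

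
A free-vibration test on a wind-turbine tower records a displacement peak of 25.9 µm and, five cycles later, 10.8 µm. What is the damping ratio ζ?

0.0278

Logarithmic decrement δ = (1/n)·ln(x₀/x_n) = (1/5)·ln(25.9/10.8) = (1/5)·ln(2.398) = 0.1749.
ζ = δ/√(4π² + δ²) = 0.1749/√(39.48 + 0.0306) = 0.1749/6.286 = 0.02783.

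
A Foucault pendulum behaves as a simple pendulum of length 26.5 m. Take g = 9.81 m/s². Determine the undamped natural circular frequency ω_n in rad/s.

0.608 rad/s

For a simple pendulum ω_n = √(g/L) = √(9.81/26.5) = √0.3702 = 0.6084 rad/s.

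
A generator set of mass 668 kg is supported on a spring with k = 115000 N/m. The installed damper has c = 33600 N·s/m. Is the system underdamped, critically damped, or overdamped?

overdamped

c_c = 2√(k·m) = 17530 N·s/m; ζ = c/c_c = 33600/17530 = 1.92.
Since ζ > 1 the system is overdamped.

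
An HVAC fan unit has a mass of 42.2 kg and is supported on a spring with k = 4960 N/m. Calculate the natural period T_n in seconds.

ω_n = √(k/m) = √(4960/42.2) = √117.5 = 10.84 rad/s.
T_n = 2π/ω_n = 6.283/10.84 = 0.5796 s.

0.580 s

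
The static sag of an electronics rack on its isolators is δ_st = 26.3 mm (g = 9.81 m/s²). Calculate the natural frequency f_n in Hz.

3.07 Hz

ω_n = √(g/δ_st) = √(9.81/0.0263) = √373.0 = 19.31 rad/s.
f_n = ω_n/(2π) = 19.31/6.283 = 3.074 Hz.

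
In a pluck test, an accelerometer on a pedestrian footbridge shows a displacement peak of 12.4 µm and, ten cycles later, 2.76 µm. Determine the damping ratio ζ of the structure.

Logarithmic decrement δ = (1/n)·ln(x₀/x_n) = (1/10)·ln(12.4/2.76) = (1/10)·ln(4.493) = 0.1502.
ζ = δ/√(4π² + δ²) = 0.1502/√(39.48 + 0.0226) = 0.1502/6.285 = 0.02391.

0.0239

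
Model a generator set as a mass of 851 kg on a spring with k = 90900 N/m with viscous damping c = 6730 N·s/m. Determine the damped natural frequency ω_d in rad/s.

ω_n = √(k/m) = √(90900/851) = 10.34 rad/s.
Critical damping c_c = 2√(k·m) = 2√(90900 × 851) = 17590 N·s/m, so ζ = c/c_c = 6730/17590 = 0.3826.
ω_d = ω_n√(1 − ζ²) = 10.34 × √(1 − 0.146) = 9.549 rad/s.

9.55 rad/s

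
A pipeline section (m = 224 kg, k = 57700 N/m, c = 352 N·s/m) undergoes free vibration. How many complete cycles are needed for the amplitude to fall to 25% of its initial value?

5 cycles

ζ = c/(2√(km)) = 352/(2√(57700 × 224)) = 352/7190 = 0.04896.
Logarithmic decrement δ = 2πζ/√(1 − ζ²) = 2π × 0.04896/√(1 − 0.00240) = 0.3080.
x_n/x₀ = e^(−nδ) ≤ 0.25; take ln: n ≥ ln(1/0.25)/δ = 1.386/0.3080 = 4.501.
So 5 complete cycles are required.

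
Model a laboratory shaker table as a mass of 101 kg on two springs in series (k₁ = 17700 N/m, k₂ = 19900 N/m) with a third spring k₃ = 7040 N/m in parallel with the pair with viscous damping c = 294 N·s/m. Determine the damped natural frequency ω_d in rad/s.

Series pair: k_s = k₁k₂/(k₁+k₂) = (17700)(19900)/(17700 + 19900) = 9368 N/m. In parallel with k₃: k_eq = 9368 + 7040 = 16410 N/m.
ω_n = √(k_eq/m) = √(16410/101) = 12.75 rad/s.
Critical damping c_c = 2√(k_eq·m) = 2√(16410 × 101) = 2575 N·s/m, so ζ = c/c_c = 294/2575 = 0.1142.
ω_d = ω_n√(1 − ζ²) = 12.75 × √(1 − 0.0130) = 12.66 rad/s.

12.7 rad/s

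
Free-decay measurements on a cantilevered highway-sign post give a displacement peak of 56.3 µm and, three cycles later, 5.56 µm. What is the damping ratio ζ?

0.122

Logarithmic decrement δ = (1/n)·ln(x₀/x_n) = (1/3)·ln(56.3/5.56) = (1/3)·ln(10.13) = 0.7717.
ζ = δ/√(4π² + δ²) = 0.7717/√(39.48 + 0.596) = 0.7717/6.330 = 0.1219.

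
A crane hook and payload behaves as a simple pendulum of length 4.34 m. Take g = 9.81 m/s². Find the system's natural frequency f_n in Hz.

For a simple pendulum ω_n = √(g/L) = √(9.81/4.34) = √2.260 = 1.503 rad/s.
f_n = ω_n/(2π) = 1.503/6.283 = 0.2393 Hz.

0.239 Hz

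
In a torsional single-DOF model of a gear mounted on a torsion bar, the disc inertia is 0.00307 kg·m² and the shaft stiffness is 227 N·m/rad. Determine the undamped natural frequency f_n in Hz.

43.3 Hz

ω_n = √(k_t/J) = √(227/0.00307) = √73940 = 271.9 rad/s.
f_n = ω_n/(2π) = 271.9/6.283 = 43.28 Hz.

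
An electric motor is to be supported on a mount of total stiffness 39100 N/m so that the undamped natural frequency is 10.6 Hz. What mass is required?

8.81 kg

ω_n = 2πf_n = 2π × 10.6 = 66.60 rad/s.
m = k/ω_n² = 39100/66.60² = 39100/4436 = 8.815 kg.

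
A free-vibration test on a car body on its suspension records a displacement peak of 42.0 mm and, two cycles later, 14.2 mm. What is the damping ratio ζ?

Logarithmic decrement δ = (1/n)·ln(x₀/x_n) = (1/2)·ln(42.0/14.2) = (1/2)·ln(2.958) = 0.5422.
ζ = δ/√(4π² + δ²) = 0.5422/√(39.48 + 0.294) = 0.5422/6.307 = 0.08598.

0.0860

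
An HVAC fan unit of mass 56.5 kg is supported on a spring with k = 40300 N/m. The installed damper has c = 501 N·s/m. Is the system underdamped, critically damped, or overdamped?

c_c = 2√(k·m) = 3018 N·s/m; ζ = c/c_c = 501/3018 = 0.166.
Since ζ < 1 the system is underdamped.

underdamped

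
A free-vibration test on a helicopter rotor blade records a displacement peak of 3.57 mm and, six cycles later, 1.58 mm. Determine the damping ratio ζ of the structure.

0.0216

Logarithmic decrement δ = (1/n)·ln(x₀/x_n) = (1/6)·ln(3.57/1.58) = (1/6)·ln(2.259) = 0.1359.
ζ = δ/√(4π² + δ²) = 0.1359/√(39.48 + 0.0185) = 0.1359/6.285 = 0.02162.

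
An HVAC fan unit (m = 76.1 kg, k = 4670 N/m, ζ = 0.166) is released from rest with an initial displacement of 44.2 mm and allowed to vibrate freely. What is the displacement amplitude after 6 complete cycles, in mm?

0.0775 mm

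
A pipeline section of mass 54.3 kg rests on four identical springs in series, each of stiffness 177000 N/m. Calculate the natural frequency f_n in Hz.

Series springs: 1/k_eq = 4/177000, so k_eq = 177000/4 = 44250 N/m.
ω_n = √(k_eq/m) = √(44250/54.3) = √814.9 = 28.55 rad/s.
f_n = ω_n/(2π) = 28.55/6.283 = 4.543 Hz.

4.54 Hz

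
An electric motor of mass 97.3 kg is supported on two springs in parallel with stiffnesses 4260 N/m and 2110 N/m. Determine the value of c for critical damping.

1570 N·s/m

Parallel springs add: k_eq = 4260 + 2110 = 6370 N/m.
c_c = 2√(k_eq·m) = 2√(6370 × 97.3) = 2 × 787.3 = 1575 N·s/m.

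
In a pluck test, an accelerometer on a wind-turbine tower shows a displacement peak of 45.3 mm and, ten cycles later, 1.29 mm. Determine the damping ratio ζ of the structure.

Logarithmic decrement δ = (1/n)·ln(x₀/x_n) = (1/10)·ln(45.3/1.29) = (1/10)·ln(35.12) = 0.3559.
ζ = δ/√(4π² + δ²) = 0.3559/√(39.48 + 0.127) = 0.3559/6.293 = 0.05655.

0.0565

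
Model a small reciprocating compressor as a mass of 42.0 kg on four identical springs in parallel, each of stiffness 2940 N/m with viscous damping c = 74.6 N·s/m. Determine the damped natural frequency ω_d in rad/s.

16.7 rad/s

Parallel springs add: k_eq = 4 × 2940 = 11760 N/m.
ω_n = √(k_eq/m) = √(11760/42.0) = 16.73 rad/s.
Critical damping c_c = 2√(k_eq·m) = 2√(11760 × 42.0) = 1406 N·s/m, so ζ = c/c_c = 74.6/1406 = 0.05307.
ω_d = ω_n√(1 − ζ²) = 16.73 × √(1 − 0.00282) = 16.71 rad/s.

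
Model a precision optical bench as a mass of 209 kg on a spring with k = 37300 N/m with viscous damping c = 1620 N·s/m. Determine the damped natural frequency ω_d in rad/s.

12.8 rad/s

ω_n = √(k/m) = √(37300/209) = 13.36 rad/s.
Critical damping c_c = 2√(k·m) = 2√(37300 × 209) = 5584 N·s/m, so ζ = c/c_c = 1620/5584 = 0.2901.
ω_d = ω_n√(1 − ζ²) = 13.36 × √(1 − 0.0842) = 12.78 rad/s.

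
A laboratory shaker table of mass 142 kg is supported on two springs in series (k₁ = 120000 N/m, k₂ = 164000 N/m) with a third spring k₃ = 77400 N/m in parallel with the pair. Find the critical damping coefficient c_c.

9130 N·s/m

Series pair: k_s = k₁k₂/(k₁+k₂) = (120000)(164000)/(120000 + 164000) = 69300 N/m. In parallel with k₃: k_eq = 69300 + 77400 = 146700 N/m.
c_c = 2√(k_eq·m) = 2√(146700 × 142) = 2 × 4564 = 9128 N·s/m.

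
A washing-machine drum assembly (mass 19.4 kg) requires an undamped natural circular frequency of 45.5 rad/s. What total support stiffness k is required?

k = m·ω_n² = 19.4 × 45.50² = 19.4 × 2070 = 40160 N/m.

40200 N/m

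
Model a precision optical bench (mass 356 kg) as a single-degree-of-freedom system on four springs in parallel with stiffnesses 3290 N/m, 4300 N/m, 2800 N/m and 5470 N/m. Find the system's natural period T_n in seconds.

Parallel springs add: k_eq = 3290 + 4300 + 2800 + 5470 = 15860 N/m.
ω_n = √(k_eq/m) = √(15860/356) = √44.55 = 6.675 rad/s.
T_n = 2π/ω_n = 6.283/6.675 = 0.9414 s.

0.941 s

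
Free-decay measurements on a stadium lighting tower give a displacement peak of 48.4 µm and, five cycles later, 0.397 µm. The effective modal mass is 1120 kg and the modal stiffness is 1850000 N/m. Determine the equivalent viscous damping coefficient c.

Logarithmic decrement δ = (1/n)·ln(x₀/x_n) = (1/5)·ln(48.4/0.397) = (1/5)·ln(121.9) = 0.9607.
ζ = δ/√(4π² + δ²) = 0.9607/√(39.48 + 0.923) = 0.9607/6.356 = 0.1511.
c = ζ · 2√(km) = 0.1511 × 2√(1850000 × 1120) = 0.1511 × 91040 = 13760 N·s/m.

13800 N·s/m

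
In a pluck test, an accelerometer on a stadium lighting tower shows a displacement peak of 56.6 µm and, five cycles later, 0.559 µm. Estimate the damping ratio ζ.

Logarithmic decrement δ = (1/n)·ln(x₀/x_n) = (1/5)·ln(56.6/0.559) = (1/5)·ln(101.3) = 0.9235.
ζ = δ/√(4π² + δ²) = 0.9235/√(39.48 + 0.853) = 0.9235/6.351 = 0.1454.

0.145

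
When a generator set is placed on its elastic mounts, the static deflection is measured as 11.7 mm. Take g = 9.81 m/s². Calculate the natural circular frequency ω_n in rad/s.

ω_n = √(g/δ_st) = √(9.81/0.0117) = √838.5 = 28.96 rad/s.

29.0 rad/s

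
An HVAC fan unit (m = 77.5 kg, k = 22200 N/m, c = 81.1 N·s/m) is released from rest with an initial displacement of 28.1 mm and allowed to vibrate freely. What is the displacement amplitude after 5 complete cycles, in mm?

10.6 mm

ζ = c/(2√(km)) = 81.1/(2√(22200 × 77.5)) = 81.1/2623 = 0.03091.
Logarithmic decrement δ = 2πζ/√(1 − ζ²) = 2π × 0.03091/√(1 − 0.000956) = 0.1943.
After n cycles, x_n/x₀ = e^(−nδ), so x_5 = 28.1 × e^(−5 × 0.1943) = 28.1 × 0.3784 = 10.63 mm.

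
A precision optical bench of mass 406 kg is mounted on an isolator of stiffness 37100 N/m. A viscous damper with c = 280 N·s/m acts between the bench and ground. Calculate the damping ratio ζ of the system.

0.0361

ω_n = √(k/m) = √(37100/406) = 9.559 rad/s.
Critical damping c_c = 2√(k·m) = 2√(37100 × 406) = 7762 N·s/m, so ζ = c/c_c = 280/7762 = 0.03607.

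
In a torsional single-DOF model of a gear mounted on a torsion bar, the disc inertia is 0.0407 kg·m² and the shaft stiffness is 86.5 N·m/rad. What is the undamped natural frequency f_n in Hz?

7.34 Hz

ω_n = √(k_t/J) = √(86.5/0.0407) = √2125 = 46.10 rad/s.
f_n = ω_n/(2π) = 46.10/6.283 = 7.337 Hz.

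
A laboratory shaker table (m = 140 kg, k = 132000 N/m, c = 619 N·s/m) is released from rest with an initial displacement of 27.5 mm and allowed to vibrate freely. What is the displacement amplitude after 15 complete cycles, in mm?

ζ = c/(2√(km)) = 619/(2√(132000 × 140)) = 619/8598 = 0.07200.
Logarithmic decrement δ = 2πζ/√(1 − ζ²) = 2π × 0.07200/√(1 − 0.00518) = 0.4535.
After n cycles, x_n/x₀ = e^(−nδ), so x_15 = 27.5 × e^(−15 × 0.4535) = 27.5 × 0.001110 = 0.03053 mm.

0.0305 mm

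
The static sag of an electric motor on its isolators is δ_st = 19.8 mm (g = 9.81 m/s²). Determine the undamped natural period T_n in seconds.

0.282 s

ω_n = √(g/δ_st) = √(9.81/0.0198) = √495.5 = 22.26 rad/s.
T_n = 2π/ω_n = 6.283/22.26 = 0.2823 s.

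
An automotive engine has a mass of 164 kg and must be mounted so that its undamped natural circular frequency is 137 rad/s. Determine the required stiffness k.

3080000 N/m

k = m·ω_n² = 164 × 137.0² = 164 × 18770 = 3078000 N/m.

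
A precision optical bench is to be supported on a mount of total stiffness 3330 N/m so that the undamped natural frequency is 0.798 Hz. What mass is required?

ω_n = 2πf_n = 2π × 0.798 = 5.014 rad/s.
m = k/ω_n² = 3330/5.014² = 3330/25.14 = 132.5 kg.

132 kg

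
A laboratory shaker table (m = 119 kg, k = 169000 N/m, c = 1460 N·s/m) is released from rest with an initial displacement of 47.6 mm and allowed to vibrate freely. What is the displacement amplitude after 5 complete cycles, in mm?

0.267 mm

ζ = c/(2√(km)) = 1460/(2√(169000 × 119)) = 1460/8969 = 0.1628.
Logarithmic decrement δ = 2πζ/√(1 − ζ²) = 2π × 0.1628/√(1 − 0.0265) = 1.037.
After n cycles, x_n/x₀ = e^(−nδ), so x_5 = 47.6 × e^(−5 × 1.037) = 47.6 × 0.005611 = 0.2671 mm.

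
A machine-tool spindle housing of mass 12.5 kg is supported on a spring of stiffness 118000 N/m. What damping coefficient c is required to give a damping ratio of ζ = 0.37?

899 N·s/m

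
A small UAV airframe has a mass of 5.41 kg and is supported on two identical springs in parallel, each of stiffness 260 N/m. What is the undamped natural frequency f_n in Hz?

Parallel springs add: k_eq = 2 × 260 = 520.0 N/m.
ω_n = √(k_eq/m) = √(520.0/5.41) = √96.12 = 9.804 rad/s.
f_n = ω_n/(2π) = 9.804/6.283 = 1.560 Hz.

1.56 Hz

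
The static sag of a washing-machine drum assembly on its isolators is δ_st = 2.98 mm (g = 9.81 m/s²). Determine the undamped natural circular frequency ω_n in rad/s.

57.4 rad/s

ω_n = √(g/δ_st) = √(9.81/0.00298) = √3292 = 57.38 rad/s.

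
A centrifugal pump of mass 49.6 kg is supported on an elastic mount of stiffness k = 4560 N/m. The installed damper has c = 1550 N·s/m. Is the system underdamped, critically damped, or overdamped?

overdamped

c_c = 2√(k·m) = 951.2 N·s/m; ζ = c/c_c = 1550/951.2 = 1.63.
Since ζ > 1 the system is overdamped.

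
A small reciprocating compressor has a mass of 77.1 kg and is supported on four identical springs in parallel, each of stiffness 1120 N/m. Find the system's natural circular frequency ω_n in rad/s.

7.62 rad/s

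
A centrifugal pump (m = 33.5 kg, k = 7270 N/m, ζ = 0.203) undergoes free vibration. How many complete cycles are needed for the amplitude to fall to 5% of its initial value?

Logarithmic decrement δ = 2πζ/√(1 − ζ²) = 2π × 0.2030/√(1 − 0.0412) = 1.303.
x_n/x₀ = e^(−nδ) ≤ 0.05; take ln: n ≥ ln(1/0.05)/δ = 2.996/1.303 = 2.300.
So 3 complete cycles are required.

3 cycles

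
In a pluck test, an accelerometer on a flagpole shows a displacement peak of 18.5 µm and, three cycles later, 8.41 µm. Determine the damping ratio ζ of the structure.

0.0418

Logarithmic decrement δ = (1/n)·ln(x₀/x_n) = (1/3)·ln(18.5/8.41) = (1/3)·ln(2.200) = 0.2628.
ζ = δ/√(4π² + δ²) = 0.2628/√(39.48 + 0.0691) = 0.2628/6.289 = 0.04179.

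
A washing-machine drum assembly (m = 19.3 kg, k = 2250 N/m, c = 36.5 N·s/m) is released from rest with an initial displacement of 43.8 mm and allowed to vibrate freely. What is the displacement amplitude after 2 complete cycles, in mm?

ζ = c/(2√(km)) = 36.5/(2√(2250 × 19.3)) = 36.5/416.8 = 0.08758.
Logarithmic decrement δ = 2πζ/√(1 − ζ²) = 2π × 0.08758/√(1 − 0.00767) = 0.5524.
After n cycles, x_n/x₀ = e^(−nδ), so x_2 = 43.8 × e^(−2 × 0.5524) = 43.8 × 0.3313 = 14.51 mm.

14.5 mm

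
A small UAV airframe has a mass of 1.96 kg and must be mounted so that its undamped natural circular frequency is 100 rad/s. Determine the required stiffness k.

19600 N/m

k = m·ω_n² = 1.96 × 100.0² = 1.96 × 10000 = 19600 N/m.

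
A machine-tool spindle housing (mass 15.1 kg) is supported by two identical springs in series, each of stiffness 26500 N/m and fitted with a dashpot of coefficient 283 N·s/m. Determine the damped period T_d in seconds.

Series springs: 1/k_eq = 2/26500, so k_eq = 26500/2 = 13250 N/m.
ω_n = √(k_eq/m) = √(13250/15.1) = 29.62 rad/s.
Critical damping c_c = 2√(k_eq·m) = 2√(13250 × 15.1) = 894.6 N·s/m, so ζ = c/c_c = 283/894.6 = 0.3163.
ω_d = ω_n√(1 − ζ²) = 29.62 × √(1 − 0.100) = 28.10 rad/s.
T_d = 2π/ω_d = 0.2236 s.

0.224 s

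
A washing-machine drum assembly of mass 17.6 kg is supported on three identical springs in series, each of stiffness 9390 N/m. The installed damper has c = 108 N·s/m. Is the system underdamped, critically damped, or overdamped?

underdamped

Series springs: 1/k_eq = 3/9390, so k_eq = 9390/3 = 3130 N/m.
c_c = 2√(k_eq·m) = 469.4 N·s/m; ζ = c/c_c = 108/469.4 = 0.230.
Since ζ < 1 the system is underdamped.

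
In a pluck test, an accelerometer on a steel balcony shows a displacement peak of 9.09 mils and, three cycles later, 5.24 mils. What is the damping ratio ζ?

0.0292

Logarithmic decrement δ = (1/n)·ln(x₀/x_n) = (1/3)·ln(9.09/5.24) = (1/3)·ln(1.735) = 0.1836.
ζ = δ/√(4π² + δ²) = 0.1836/√(39.48 + 0.0337) = 0.1836/6.286 = 0.02921.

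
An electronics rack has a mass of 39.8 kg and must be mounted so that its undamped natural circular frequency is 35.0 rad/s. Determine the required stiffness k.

48800 N/m

k = m·ω_n² = 39.8 × 35.00² = 39.8 × 1225 = 48760 N/m.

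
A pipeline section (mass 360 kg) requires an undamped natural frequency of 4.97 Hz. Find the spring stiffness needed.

351000 N/m

ω_n = 2πf_n = 2π × 4.97 = 31.23 rad/s.
k = m·ω_n² = 360 × 31.23² = 360 × 975.2 = 351100 N/m.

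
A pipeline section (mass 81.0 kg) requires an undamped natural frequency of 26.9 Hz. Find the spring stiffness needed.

ω_n = 2πf_n = 2π × 26.9 = 169.0 rad/s.
k = m·ω_n² = 81.0 × 169.0² = 81.0 × 28570 = 2314000 N/m.

2310000 N/m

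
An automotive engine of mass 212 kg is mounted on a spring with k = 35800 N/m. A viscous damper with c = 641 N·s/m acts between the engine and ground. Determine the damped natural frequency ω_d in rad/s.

12.9 rad/s

ω_n = √(k/m) = √(35800/212) = 12.99 rad/s.
Critical damping c_c = 2√(k·m) = 2√(35800 × 212) = 5510 N·s/m, so ζ = c/c_c = 641/5510 = 0.1163.
ω_d = ω_n√(1 − ζ²) = 12.99 × √(1 − 0.0135) = 12.91 rad/s.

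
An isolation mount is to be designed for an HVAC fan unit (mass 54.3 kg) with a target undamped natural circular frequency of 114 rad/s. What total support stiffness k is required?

k = m·ω_n² = 54.3 × 114.0² = 54.3 × 13000 = 705700 N/m.

706000 N/m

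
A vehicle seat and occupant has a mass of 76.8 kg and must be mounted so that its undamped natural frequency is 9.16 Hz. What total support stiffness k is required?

254000 N/m

ω_n = 2πf_n = 2π × 9.16 = 57.55 rad/s.
k = m·ω_n² = 76.8 × 57.55² = 76.8 × 3312 = 254400 N/m.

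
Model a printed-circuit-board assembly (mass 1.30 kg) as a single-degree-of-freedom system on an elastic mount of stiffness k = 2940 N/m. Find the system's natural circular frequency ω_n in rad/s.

47.6 rad/s

ω_n = √(k/m) = √(2940/1.30) = √2262 = 47.56 rad/s.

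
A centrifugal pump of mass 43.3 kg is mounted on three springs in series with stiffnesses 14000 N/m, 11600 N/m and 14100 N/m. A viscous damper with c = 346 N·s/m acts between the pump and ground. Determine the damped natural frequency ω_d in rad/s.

9.22 rad/s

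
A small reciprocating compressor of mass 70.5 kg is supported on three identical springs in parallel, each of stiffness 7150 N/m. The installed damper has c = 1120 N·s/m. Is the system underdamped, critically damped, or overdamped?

underdamped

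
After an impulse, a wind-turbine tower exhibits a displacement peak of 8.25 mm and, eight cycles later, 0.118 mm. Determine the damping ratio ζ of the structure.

Logarithmic decrement δ = (1/n)·ln(x₀/x_n) = (1/8)·ln(8.25/0.118) = (1/8)·ln(69.92) = 0.5309.
ζ = δ/√(4π² + δ²) = 0.5309/√(39.48 + 0.282) = 0.5309/6.306 = 0.08420.

0.0842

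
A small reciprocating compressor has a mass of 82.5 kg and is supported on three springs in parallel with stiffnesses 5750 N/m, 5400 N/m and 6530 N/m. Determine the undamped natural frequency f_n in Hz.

Parallel springs add: k_eq = 5750 + 5400 + 6530 = 17680 N/m.
ω_n = √(k_eq/m) = √(17680/82.5) = √214.3 = 14.64 rad/s.
f_n = ω_n/(2π) = 14.64/6.283 = 2.330 Hz.

2.33 Hz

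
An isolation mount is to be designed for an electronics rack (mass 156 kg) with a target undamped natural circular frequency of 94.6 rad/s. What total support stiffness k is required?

1400000 N/m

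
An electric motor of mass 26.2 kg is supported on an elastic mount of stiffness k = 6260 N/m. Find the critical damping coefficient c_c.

c_c = 2√(k·m) = 2√(6260 × 26.2) = 2 × 405.0 = 810.0 N·s/m.

810 N·s/m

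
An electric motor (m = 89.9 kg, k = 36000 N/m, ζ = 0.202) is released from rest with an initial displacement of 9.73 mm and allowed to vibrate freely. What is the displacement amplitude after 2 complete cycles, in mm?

Logarithmic decrement δ = 2πζ/√(1 − ζ²) = 2π × 0.2020/√(1 − 0.0408) = 1.296.
After n cycles, x_n/x₀ = e^(−nδ), so x_2 = 9.73 × e^(−2 × 1.296) = 9.73 × 0.07488 = 0.7286 mm.

0.729 mm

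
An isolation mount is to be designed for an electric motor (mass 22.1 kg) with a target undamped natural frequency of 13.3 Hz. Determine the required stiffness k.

154000 N/m

ω_n = 2πf_n = 2π × 13.3 = 83.57 rad/s.
k = m·ω_n² = 22.1 × 83.57² = 22.1 × 6983 = 154300 N/m.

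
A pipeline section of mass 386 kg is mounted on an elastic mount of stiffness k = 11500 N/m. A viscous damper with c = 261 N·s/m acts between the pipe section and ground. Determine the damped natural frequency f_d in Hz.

0.867 Hz

ω_n = √(k/m) = √(11500/386) = 5.458 rad/s.
Critical damping c_c = 2√(k·m) = 2√(11500 × 386) = 4214 N·s/m, so ζ = c/c_c = 261/4214 = 0.06194.
ω_d = ω_n√(1 − ζ²) = 5.458 × √(1 − 0.00384) = 5.448 rad/s.
f_d = ω_d/(2π) = 0.8670 Hz.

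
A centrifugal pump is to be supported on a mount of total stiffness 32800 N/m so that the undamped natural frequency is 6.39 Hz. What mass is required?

ω_n = 2πf_n = 2π × 6.39 = 40.15 rad/s.
m = k/ω_n² = 32800/40.15² = 32800/1612 = 20.35 kg.

20.3 kg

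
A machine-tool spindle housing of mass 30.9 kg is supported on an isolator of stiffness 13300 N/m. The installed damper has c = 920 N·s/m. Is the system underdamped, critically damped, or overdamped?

underdamped

c_c = 2√(k·m) = 1282 N·s/m; ζ = c/c_c = 920/1282 = 0.718.
Since ζ < 1 the system is underdamped.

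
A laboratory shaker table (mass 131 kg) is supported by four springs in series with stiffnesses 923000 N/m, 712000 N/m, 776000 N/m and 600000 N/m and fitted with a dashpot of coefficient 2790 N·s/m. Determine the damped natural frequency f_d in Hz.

Series springs: 1/k_eq = 1/923000 + 1/712000 + 1/776000 + 1/600000 = 5.443×10^-6, so k_eq = 183700 N/m.
ω_n = √(k_eq/m) = √(183700/131) = 37.45 rad/s.
Critical damping c_c = 2√(k_eq·m) = 2√(183700 × 131) = 9812 N·s/m, so ζ = c/c_c = 2790/9812 = 0.2844.
ω_d = ω_n√(1 − ζ²) = 37.45 × √(1 − 0.0809) = 35.90 rad/s.
f_d = ω_d/(2π) = 5.714 Hz.

5.71 Hz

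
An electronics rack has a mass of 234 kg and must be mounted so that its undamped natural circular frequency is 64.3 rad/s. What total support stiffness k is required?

967000 N/m

k = m·ω_n² = 234 × 64.30² = 234 × 4134 = 967500 N/m.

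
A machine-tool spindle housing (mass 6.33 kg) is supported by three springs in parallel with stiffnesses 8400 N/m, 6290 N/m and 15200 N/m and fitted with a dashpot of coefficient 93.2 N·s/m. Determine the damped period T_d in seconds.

0.0920 s

Parallel springs add: k_eq = 8400 + 6290 + 15200 = 29890 N/m.
ω_n = √(k_eq/m) = √(29890/6.33) = 68.72 rad/s.
Critical damping c_c = 2√(k_eq·m) = 2√(29890 × 6.33) = 870.0 N·s/m, so ζ = c/c_c = 93.2/870.0 = 0.1071.
ω_d = ω_n√(1 − ζ²) = 68.72 × √(1 − 0.0115) = 68.32 rad/s.
T_d = 2π/ω_d = 0.09197 s.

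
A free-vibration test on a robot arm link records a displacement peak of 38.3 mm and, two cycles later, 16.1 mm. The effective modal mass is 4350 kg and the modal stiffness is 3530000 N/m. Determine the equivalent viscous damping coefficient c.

17100 N·s/m

Logarithmic decrement δ = (1/n)·ln(x₀/x_n) = (1/2)·ln(38.3/16.1) = (1/2)·ln(2.379) = 0.4333.
ζ = δ/√(4π² + δ²) = 0.4333/√(39.48 + 0.188) = 0.4333/6.298 = 0.06880.
c = ζ · 2√(km) = 0.06880 × 2√(3530000 × 4350) = 0.06880 × 247800 = 17050 N·s/m.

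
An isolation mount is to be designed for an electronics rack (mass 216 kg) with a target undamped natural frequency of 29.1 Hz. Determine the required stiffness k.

7220000 N/m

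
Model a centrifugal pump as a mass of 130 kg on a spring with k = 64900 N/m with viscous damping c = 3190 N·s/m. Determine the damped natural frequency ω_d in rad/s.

18.7 rad/s

ω_n = √(k/m) = √(64900/130) = 22.34 rad/s.
Critical damping c_c = 2√(k·m) = 2√(64900 × 130) = 5809 N·s/m, so ζ = c/c_c = 3190/5809 = 0.5491.
ω_d = ω_n√(1 − ζ²) = 22.34 × √(1 − 0.302) = 18.67 rad/s.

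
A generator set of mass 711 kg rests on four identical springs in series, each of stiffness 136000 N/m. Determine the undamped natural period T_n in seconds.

Series springs: 1/k_eq = 4/136000, so k_eq = 136000/4 = 34000 N/m.
ω_n = √(k_eq/m) = √(34000/711) = √47.82 = 6.915 rad/s.
T_n = 2π/ω_n = 6.283/6.915 = 0.9086 s.

0.909 s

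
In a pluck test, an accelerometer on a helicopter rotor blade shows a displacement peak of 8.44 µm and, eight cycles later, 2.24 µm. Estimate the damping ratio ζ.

Logarithmic decrement δ = (1/n)·ln(x₀/x_n) = (1/8)·ln(8.44/2.24) = (1/8)·ln(3.768) = 0.1658.
ζ = δ/√(4π² + δ²) = 0.1658/√(39.48 + 0.0275) = 0.1658/6.285 = 0.02638.

0.0264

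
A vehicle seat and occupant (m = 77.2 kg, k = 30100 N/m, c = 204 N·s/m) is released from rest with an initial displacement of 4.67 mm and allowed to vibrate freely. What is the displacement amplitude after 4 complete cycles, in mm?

0.866 mm

ζ = c/(2√(km)) = 204/(2√(30100 × 77.2)) = 204/3049 = 0.06691.
Logarithmic decrement δ = 2πζ/√(1 − ζ²) = 2π × 0.06691/√(1 − 0.00448) = 0.4214.
After n cycles, x_n/x₀ = e^(−nδ), so x_4 = 4.67 × e^(−4 × 0.4214) = 4.67 × 0.1854 = 0.8656 mm.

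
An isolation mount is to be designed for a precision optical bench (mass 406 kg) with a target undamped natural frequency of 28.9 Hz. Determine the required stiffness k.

13400000 N/m

ω_n = 2πf_n = 2π × 28.9 = 181.6 rad/s.
k = m·ω_n² = 406 × 181.6² = 406 × 32970 = 13390000 N/m.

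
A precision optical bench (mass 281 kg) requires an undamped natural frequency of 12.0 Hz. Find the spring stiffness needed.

ω_n = 2πf_n = 2π × 12.0 = 75.40 rad/s.
k = m·ω_n² = 281 × 75.40² = 281 × 5685 = 1597000 N/m.

1600000 N/m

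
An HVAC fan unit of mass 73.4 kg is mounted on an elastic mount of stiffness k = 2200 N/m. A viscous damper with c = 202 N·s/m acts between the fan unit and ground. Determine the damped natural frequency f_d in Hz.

0.843 Hz

ω_n = √(k/m) = √(2200/73.4) = 5.475 rad/s.
Critical damping c_c = 2√(k·m) = 2√(2200 × 73.4) = 803.7 N·s/m, so ζ = c/c_c = 202/803.7 = 0.2513.
ω_d = ω_n√(1 − ζ²) = 5.475 × √(1 − 0.0632) = 5.299 rad/s.
f_d = ω_d/(2π) = 0.8434 Hz.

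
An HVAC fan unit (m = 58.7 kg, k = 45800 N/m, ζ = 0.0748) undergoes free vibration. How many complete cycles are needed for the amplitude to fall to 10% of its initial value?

Logarithmic decrement δ = 2πζ/√(1 − ζ²) = 2π × 0.07480/√(1 − 0.00560) = 0.4713.
x_n/x₀ = e^(−nδ) ≤ 0.1; take ln: n ≥ ln(1/0.1)/δ = 2.303/0.4713 = 4.886.
So 5 complete cycles are required.

5 cycles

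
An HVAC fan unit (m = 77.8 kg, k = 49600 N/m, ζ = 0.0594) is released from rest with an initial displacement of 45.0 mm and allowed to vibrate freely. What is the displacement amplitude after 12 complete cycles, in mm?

Logarithmic decrement δ = 2πζ/√(1 − ζ²) = 2π × 0.05940/√(1 − 0.00353) = 0.3739.
After n cycles, x_n/x₀ = e^(−nδ), so x_12 = 45.0 × e^(−12 × 0.3739) = 45.0 × 0.01126 = 0.5067 mm.

0.507 mm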